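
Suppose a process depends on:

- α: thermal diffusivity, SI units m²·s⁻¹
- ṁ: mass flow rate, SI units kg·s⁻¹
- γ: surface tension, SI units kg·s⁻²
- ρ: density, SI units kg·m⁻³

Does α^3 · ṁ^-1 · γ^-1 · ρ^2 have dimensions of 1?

yes

Sum the exponent of each base dimension across the product:
  M: 3·[α]_M − [ṁ]_M − [γ]_M + 2·[ρ]_M = 3·(0) − (1) − (1) + 2·(1) = 0
  L: 3·[α]_L − [ṁ]_L − [γ]_L + 2·[ρ]_L = 3·(2) − (0) − (0) + 2·(-3) = 0
  T: 3·[α]_T − [ṁ]_T − [γ]_T + 2·[ρ]_T = 3·(-1) − (-1) − (-2) + 2·(0) = 0
All base exponents vanish — dimensionless.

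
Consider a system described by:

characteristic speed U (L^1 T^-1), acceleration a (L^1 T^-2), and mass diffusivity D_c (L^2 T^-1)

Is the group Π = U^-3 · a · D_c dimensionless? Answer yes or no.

yes

Sum the exponent of each base dimension across the product:
  M: −3·[U]_M + [a]_M + [D_c]_M = −3·(0) + (0) + (0) = 0
  L: −3·[U]_L + [a]_L + [D_c]_L = −3·(1) + (1) + (2) = 0
  T: −3·[U]_T + [a]_T + [D_c]_T = −3·(-1) + (-2) + (-1) = 0
  Θ: −3·[U]_Θ + [a]_Θ + [D_c]_Θ = −3·(0) + (0) + (0) = 0
All base exponents vanish — dimensionless.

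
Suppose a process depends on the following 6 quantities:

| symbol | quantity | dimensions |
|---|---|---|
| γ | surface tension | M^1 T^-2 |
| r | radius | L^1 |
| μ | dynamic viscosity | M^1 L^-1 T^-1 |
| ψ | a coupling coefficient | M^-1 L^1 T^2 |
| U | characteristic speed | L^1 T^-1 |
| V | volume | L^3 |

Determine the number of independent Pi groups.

3

There are 6 variables and 3 base dimensions (M, L, T).
The dimension matrix has rank 3.
Independent dimensionless groups: 6 − 3 = 3.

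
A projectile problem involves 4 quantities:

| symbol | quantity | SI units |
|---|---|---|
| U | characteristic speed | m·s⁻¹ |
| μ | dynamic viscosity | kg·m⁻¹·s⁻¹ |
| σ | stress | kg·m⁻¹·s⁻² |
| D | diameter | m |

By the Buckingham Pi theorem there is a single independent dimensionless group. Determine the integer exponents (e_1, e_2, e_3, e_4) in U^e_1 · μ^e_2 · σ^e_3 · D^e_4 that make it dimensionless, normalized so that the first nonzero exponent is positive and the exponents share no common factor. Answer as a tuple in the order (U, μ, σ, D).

(1, 1, -1, -1)

M: e_1·(0) + e_2·(1) + e_3·(1) + e_4·(0) = 0
L: e_1·(1) + e_2·(-1) + e_3·(-1) + e_4·(1) = 0
T: e_1·(-1) + e_2·(-1) + e_3·(-2) + e_4·(0) = 0
Solving this homogeneous linear system for the smallest-integer solution (first nonzero entry positive) gives (1, 1, -1, -1).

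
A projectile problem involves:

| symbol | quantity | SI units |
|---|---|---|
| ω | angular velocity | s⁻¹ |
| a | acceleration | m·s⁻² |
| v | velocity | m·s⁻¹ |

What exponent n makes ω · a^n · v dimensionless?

-1

Balance the L exponent: (1)·n from a, plus (0) + (1) = 1 from the rest, must sum to zero.
n + 1 = 0, so n = -1.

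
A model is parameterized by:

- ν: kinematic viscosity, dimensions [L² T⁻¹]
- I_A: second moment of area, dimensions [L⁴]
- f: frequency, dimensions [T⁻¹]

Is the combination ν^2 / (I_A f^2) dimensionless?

yes

Sum the exponent of each base dimension across the product:
  M: 2·[ν]_M − [I_A]_M − 2·[f]_M = 2·(0) − (0) − 2·(0) = 0
  L: 2·[ν]_L − [I_A]_L − 2·[f]_L = 2·(2) − (4) − 2·(0) = 0
  T: 2·[ν]_T − [I_A]_T − 2·[f]_T = 2·(-1) − (0) − 2·(-1) = 0
All base exponents vanish — dimensionless.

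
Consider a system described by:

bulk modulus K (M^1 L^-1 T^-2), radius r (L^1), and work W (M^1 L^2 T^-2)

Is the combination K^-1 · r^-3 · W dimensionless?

Sum the exponent of each base dimension across the product:
  M: −[K]_M − 3·[r]_M + [W]_M = −(1) − 3·(0) + (1) = 0
  L: −[K]_L − 3·[r]_L + [W]_L = −(-1) − 3·(1) + (2) = 0
  T: −[K]_T − 3·[r]_T + [W]_T = −(-2) − 3·(0) + (-2) = 0
  Θ: −[K]_Θ − 3·[r]_Θ + [W]_Θ = −(0) − 3·(0) + (0) = 0
All base exponents vanish — dimensionless.

yes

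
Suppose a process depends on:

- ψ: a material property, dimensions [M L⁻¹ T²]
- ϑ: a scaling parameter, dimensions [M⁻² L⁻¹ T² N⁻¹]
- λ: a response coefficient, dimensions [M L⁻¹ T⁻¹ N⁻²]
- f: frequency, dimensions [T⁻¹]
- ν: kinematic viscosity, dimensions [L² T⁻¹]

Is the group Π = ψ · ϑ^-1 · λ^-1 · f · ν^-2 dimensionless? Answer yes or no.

no

Sum the exponent of each base dimension across the product:
  M: [ψ]_M − [ϑ]_M − [λ]_M + [f]_M − 2·[ν]_M = (1) − (-2) − (1) + (0) − 2·(0) = 2
  L: [ψ]_L − [ϑ]_L − [λ]_L + [f]_L − 2·[ν]_L = (-1) − (-1) − (-1) + (0) − 2·(2) = -3
  T: [ψ]_T − [ϑ]_T − [λ]_T + [f]_T − 2·[ν]_T = (2) − (2) − (-1) + (-1) − 2·(-1) = 2
  N: [ψ]_N − [ϑ]_N − [λ]_N + [f]_N − 2·[ν]_N = (0) − (-1) − (-2) + (0) − 2·(0) = 3
Net dimensions [M² L⁻³ T² N³] ≠ [1] — not dimensionless.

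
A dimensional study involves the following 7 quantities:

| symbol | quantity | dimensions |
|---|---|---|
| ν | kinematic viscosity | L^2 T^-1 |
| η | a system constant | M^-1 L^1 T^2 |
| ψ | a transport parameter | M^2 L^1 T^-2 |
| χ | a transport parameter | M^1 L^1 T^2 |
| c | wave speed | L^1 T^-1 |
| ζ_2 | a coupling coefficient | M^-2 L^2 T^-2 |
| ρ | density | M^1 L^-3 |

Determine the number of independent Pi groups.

4

There are 7 variables and 3 base dimensions (M, L, T).
The dimension matrix has rank 3.
Independent dimensionless groups: 7 − 3 = 4.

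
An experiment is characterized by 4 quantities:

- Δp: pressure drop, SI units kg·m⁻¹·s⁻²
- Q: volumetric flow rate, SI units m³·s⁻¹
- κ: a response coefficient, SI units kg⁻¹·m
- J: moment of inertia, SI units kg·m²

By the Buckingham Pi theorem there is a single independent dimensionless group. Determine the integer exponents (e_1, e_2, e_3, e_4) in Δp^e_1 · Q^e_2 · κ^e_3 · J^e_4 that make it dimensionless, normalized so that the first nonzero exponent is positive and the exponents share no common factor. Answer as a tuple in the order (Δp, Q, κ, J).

M: e_1·(1) + e_2·(0) + e_3·(-1) + e_4·(1) = 0
L: e_1·(-1) + e_2·(3) + e_3·(1) + e_4·(2) = 0
T: e_1·(-2) + e_2·(-1) + e_3·(0) + e_4·(0) = 0
Solving this homogeneous linear system for the smallest-integer solution (first nonzero entry positive) gives (1, -2, 3, 2).

(1, -2, 3, 2)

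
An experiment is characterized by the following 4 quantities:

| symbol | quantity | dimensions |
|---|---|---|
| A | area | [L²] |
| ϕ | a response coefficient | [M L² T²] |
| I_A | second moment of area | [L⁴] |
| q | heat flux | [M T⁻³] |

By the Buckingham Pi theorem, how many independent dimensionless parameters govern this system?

1

There are 4 variables and 3 base dimensions (M, L, T).
The dimension matrix has rank 3.
Independent dimensionless groups: 4 − 3 = 1.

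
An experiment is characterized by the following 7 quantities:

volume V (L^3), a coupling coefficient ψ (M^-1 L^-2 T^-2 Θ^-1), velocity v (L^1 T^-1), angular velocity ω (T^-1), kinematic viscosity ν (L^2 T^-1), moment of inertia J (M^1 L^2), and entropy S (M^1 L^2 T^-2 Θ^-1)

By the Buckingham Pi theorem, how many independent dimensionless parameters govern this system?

3

There are 7 variables and 4 base dimensions (M, L, T, Θ).
The dimension matrix has rank 4.
Independent dimensionless groups: 7 − 4 = 3.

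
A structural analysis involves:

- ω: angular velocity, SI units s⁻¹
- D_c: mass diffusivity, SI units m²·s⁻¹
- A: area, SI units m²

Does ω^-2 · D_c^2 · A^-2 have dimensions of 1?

yes

Sum the exponent of each base dimension across the product:
  L: −2·[ω]_L + 2·[D_c]_L − 2·[A]_L = −2·(0) + 2·(2) − 2·(2) = 0
  T: −2·[ω]_T + 2·[D_c]_T − 2·[A]_T = −2·(-1) + 2·(-1) − 2·(0) = 0
All base exponents vanish — dimensionless.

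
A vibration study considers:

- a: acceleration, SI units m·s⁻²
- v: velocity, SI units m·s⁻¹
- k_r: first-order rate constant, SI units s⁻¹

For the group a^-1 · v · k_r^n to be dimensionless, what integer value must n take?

1

Balance the T exponent: (-1)·n from k_r, plus −(-2) + (-1) = 1 from the rest, must sum to zero.
−n + 1 = 0, so n = 1.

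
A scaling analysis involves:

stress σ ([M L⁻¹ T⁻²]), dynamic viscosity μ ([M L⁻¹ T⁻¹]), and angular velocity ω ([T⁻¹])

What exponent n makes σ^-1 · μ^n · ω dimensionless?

Balance the M exponent: (1)·n from μ, plus −(1) + (0) = -1 from the rest, must sum to zero.
n − 1 = 0, so n = 1.

1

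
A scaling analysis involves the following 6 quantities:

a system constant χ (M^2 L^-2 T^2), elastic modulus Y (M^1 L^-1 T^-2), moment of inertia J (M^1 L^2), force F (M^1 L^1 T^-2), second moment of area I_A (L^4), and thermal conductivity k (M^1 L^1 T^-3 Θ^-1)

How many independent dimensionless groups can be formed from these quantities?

There are 6 variables and 4 base dimensions (M, L, T, Θ).
The dimension matrix has rank 4.
Independent dimensionless groups: 6 − 4 = 2.

2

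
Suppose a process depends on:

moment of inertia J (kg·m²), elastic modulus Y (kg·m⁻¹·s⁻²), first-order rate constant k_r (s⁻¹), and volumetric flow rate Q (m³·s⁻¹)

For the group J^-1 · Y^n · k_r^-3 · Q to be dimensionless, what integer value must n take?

Balance the M exponent: (1)·n from Y, plus −(1) − 3·(0) + (0) = -1 from the rest, must sum to zero.
n − 1 = 0, so n = 1.

1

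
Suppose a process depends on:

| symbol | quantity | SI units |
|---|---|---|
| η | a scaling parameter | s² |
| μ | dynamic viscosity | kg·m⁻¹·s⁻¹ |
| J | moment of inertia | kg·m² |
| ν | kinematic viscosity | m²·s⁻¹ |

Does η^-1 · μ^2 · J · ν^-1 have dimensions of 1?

Sum the exponent of each base dimension across the product:
  M: −[η]_M + 2·[μ]_M + [J]_M − [ν]_M = −(0) + 2·(1) + (1) − (0) = 3
  L: −[η]_L + 2·[μ]_L + [J]_L − [ν]_L = −(0) + 2·(-1) + (2) − (2) = -2
  T: −[η]_T + 2·[μ]_T + [J]_T − [ν]_T = −(2) + 2·(-1) + (0) − (-1) = -3
Net dimensions [M³ L⁻² T⁻³] ≠ [1] — not dimensionless.

no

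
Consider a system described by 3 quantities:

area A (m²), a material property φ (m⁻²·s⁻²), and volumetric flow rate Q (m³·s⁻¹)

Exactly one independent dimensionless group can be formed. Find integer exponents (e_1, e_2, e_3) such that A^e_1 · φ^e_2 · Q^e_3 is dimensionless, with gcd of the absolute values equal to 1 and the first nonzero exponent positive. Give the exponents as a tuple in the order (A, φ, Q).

L: e_1·(2) + e_2·(-2) + e_3·(3) = 0
T: e_1·(0) + e_2·(-2) + e_3·(-1) = 0
Solving this homogeneous linear system for the smallest-integer solution (first nonzero entry positive) gives (4, 1, -2).

(4, 1, -2)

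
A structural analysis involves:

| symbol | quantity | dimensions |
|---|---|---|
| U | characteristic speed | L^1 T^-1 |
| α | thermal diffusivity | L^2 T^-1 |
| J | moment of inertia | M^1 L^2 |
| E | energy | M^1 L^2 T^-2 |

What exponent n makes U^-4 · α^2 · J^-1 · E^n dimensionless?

Balance the M exponent: (1)·n from E, plus −4·(0) + 2·(0) − (1) = -1 from the rest, must sum to zero.
n − 1 = 0, so n = 1.

1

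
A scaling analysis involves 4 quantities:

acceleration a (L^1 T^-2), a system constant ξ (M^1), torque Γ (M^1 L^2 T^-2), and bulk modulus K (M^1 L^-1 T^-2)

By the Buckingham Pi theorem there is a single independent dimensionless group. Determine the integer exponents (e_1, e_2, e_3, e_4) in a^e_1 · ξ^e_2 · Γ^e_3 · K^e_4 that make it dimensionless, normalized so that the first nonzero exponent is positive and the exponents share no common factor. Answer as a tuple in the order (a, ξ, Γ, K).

(3, 3, -2, -1)

M: e_1·(0) + e_2·(1) + e_3·(1) + e_4·(1) = 0
L: e_1·(1) + e_2·(0) + e_3·(2) + e_4·(-1) = 0
T: e_1·(-2) + e_2·(0) + e_3·(-2) + e_4·(-2) = 0
Solving this homogeneous linear system for the smallest-integer solution (first nonzero entry positive) gives (3, 3, -2, -1).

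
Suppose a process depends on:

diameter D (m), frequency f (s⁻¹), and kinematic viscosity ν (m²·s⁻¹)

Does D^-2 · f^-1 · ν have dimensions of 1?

yes

Sum the exponent of each base dimension across the product:
  M: −2·[D]_M − [f]_M + [ν]_M = −2·(0) − (0) + (0) = 0
  L: −2·[D]_L − [f]_L + [ν]_L = −2·(1) − (0) + (2) = 0
  T: −2·[D]_T − [f]_T + [ν]_T = −2·(0) − (-1) + (-1) = 0
  I: −2·[D]_I − [f]_I + [ν]_I = −2·(0) − (0) + (0) = 0
All base exponents vanish — dimensionless.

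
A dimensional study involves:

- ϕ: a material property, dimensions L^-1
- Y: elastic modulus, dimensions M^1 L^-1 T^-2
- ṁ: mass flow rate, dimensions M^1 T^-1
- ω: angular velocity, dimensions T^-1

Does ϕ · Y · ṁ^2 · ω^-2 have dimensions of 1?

Sum the exponent of each base dimension across the product:
  M: [ϕ]_M + [Y]_M + 2·[ṁ]_M − 2·[ω]_M = (0) + (1) + 2·(1) − 2·(0) = 3
  L: [ϕ]_L + [Y]_L + 2·[ṁ]_L − 2·[ω]_L = (-1) + (-1) + 2·(0) − 2·(0) = -2
  T: [ϕ]_T + [Y]_T + 2·[ṁ]_T − 2·[ω]_T = (0) + (-2) + 2·(-1) − 2·(-1) = -2
Net dimensions [M³ L⁻² T⁻²] ≠ [1] — not dimensionless.

no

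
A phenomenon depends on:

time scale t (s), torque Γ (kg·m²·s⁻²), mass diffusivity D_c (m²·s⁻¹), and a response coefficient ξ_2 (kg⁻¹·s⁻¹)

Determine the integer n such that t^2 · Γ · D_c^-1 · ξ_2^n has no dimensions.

Balance the M exponent: (-1)·n from ξ_2, plus 2·(0) + (1) − (0) = 1 from the rest, must sum to zero.
−n + 1 = 0, so n = 1.

1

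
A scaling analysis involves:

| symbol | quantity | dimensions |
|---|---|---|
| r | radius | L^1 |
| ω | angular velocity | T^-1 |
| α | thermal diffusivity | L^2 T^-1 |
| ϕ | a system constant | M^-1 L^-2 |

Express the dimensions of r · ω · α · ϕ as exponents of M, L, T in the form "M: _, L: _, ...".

M: -1, L: 1, T: -2

Collect each base-dimension exponent across the product:
  M: (0) + (0) + (0) + (-1) = -1
  L: (1) + (0) + (2) + (-2) = 1
  T: (0) + (-1) + (-1) + (0) = -2
So the dimensions are [M⁻¹ L T⁻²].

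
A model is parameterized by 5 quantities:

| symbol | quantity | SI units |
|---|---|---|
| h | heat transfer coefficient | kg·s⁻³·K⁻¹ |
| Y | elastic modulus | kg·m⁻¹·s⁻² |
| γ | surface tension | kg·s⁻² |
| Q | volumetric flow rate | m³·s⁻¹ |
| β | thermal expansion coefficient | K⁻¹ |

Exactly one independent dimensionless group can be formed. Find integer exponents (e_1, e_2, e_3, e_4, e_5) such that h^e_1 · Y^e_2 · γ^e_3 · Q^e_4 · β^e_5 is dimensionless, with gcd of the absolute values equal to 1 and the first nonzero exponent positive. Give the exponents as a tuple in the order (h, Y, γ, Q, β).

M: e_1·(1) + e_2·(1) + e_3·(1) + e_4·(0) + e_5·(0) = 0
L: e_1·(0) + e_2·(-1) + e_3·(0) + e_4·(3) + e_5·(0) = 0
T: e_1·(-3) + e_2·(-2) + e_3·(-2) + e_4·(-1) + e_5·(0) = 0
Θ: e_1·(-1) + e_2·(0) + e_3·(0) + e_4·(0) + e_5·(-1) = 0
Solving this homogeneous linear system for the smallest-integer solution (first nonzero entry positive) gives (1, -3, 2, -1, -1).

(1, -3, 2, -1, -1)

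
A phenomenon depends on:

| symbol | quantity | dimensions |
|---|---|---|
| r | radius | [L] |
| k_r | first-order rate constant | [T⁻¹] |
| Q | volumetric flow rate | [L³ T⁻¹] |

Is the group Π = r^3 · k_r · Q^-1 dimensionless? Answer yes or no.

Sum the exponent of each base dimension across the product:
  M: 3·[r]_M + [k_r]_M − [Q]_M = 3·(0) + (0) − (0) = 0
  L: 3·[r]_L + [k_r]_L − [Q]_L = 3·(1) + (0) − (3) = 0
  T: 3·[r]_T + [k_r]_T − [Q]_T = 3·(0) + (-1) − (-1) = 0
  I: 3·[r]_I + [k_r]_I − [Q]_I = 3·(0) + (0) − (0) = 0
All base exponents vanish — dimensionless.

yes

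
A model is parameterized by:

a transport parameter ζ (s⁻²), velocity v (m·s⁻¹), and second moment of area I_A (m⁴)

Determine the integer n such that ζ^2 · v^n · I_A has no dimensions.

Balance the L exponent: (1)·n from v, plus 2·(0) + (4) = 4 from the rest, must sum to zero.
n + 4 = 0, so n = -4.

-4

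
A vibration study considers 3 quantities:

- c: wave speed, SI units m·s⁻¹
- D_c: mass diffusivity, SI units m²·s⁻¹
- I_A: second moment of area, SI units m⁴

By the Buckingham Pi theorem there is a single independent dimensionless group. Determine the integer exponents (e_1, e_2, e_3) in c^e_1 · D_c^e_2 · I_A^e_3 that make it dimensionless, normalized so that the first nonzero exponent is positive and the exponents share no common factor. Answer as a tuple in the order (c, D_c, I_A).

(4, -4, 1)

L: e_1·(1) + e_2·(2) + e_3·(4) = 0
T: e_1·(-1) + e_2·(-1) + e_3·(0) = 0
Solving this homogeneous linear system for the smallest-integer solution (first nonzero entry positive) gives (4, -4, 1).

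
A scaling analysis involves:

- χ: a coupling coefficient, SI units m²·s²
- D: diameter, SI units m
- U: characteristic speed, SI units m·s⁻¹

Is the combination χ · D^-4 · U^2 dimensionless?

yes

Sum the exponent of each base dimension across the product:
  L: [χ]_L − 4·[D]_L + 2·[U]_L = (2) − 4·(1) + 2·(1) = 0
  T: [χ]_T − 4·[D]_T + 2·[U]_T = (2) − 4·(0) + 2·(-1) = 0
All base exponents vanish — dimensionless.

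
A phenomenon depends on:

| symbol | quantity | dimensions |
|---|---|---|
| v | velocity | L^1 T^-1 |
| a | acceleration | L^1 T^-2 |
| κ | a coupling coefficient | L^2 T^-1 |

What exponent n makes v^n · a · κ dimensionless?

-3

Balance the L exponent: (1)·n from v, plus (1) + (2) = 3 from the rest, must sum to zero.
n + 3 = 0, so n = -3.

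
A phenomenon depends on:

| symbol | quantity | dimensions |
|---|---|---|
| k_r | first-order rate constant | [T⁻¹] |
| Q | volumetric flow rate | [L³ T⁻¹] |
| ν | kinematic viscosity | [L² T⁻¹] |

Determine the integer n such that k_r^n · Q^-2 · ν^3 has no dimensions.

-1

Balance the T exponent: (-1)·n from k_r, plus −2·(-1) + 3·(-1) = -1 from the rest, must sum to zero.
−n − 1 = 0, so n = -1.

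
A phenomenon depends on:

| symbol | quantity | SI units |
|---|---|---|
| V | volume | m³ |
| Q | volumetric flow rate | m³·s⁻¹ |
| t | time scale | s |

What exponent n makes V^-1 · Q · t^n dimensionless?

Balance the T exponent: (1)·n from t, plus −(0) + (-1) = -1 from the rest, must sum to zero.
n − 1 = 0, so n = 1.

1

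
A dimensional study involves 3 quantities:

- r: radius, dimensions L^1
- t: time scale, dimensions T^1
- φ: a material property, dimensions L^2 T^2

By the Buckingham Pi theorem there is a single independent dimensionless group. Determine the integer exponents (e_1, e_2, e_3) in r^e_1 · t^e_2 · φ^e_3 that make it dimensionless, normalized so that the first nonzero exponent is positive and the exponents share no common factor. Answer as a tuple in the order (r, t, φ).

(2, 2, -1)

L: e_1·(1) + e_2·(0) + e_3·(2) = 0
T: e_1·(0) + e_2·(1) + e_3·(2) = 0
Solving this homogeneous linear system for the smallest-integer solution (first nonzero entry positive) gives (2, 2, -1).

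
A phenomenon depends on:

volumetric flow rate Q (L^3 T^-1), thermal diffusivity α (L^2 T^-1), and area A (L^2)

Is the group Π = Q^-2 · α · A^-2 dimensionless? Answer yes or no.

no

Sum the exponent of each base dimension across the product:
  L: −2·[Q]_L + [α]_L − 2·[A]_L = −2·(3) + (2) − 2·(2) = -8
  T: −2·[Q]_T + [α]_T − 2·[A]_T = −2·(-1) + (-1) − 2·(0) = 1
Net dimensions [L⁻⁸ T] ≠ [1] — not dimensionless.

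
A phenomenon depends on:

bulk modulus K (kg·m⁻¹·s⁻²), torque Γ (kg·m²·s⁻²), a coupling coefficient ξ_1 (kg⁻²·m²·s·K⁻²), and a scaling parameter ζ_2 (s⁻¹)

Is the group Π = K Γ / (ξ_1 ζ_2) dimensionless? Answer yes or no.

no

Sum the exponent of each base dimension across the product:
  M: [K]_M + [Γ]_M − [ξ_1]_M − [ζ_2]_M = (1) + (1) − (-2) − (0) = 4
  L: [K]_L + [Γ]_L − [ξ_1]_L − [ζ_2]_L = (-1) + (2) − (2) − (0) = -1
  T: [K]_T + [Γ]_T − [ξ_1]_T − [ζ_2]_T = (-2) + (-2) − (1) − (-1) = -4
  Θ: [K]_Θ + [Γ]_Θ − [ξ_1]_Θ − [ζ_2]_Θ = (0) + (0) − (-2) − (0) = 2
Net dimensions [M⁴ L⁻¹ T⁻⁴ Θ²] ≠ [1] — not dimensionless.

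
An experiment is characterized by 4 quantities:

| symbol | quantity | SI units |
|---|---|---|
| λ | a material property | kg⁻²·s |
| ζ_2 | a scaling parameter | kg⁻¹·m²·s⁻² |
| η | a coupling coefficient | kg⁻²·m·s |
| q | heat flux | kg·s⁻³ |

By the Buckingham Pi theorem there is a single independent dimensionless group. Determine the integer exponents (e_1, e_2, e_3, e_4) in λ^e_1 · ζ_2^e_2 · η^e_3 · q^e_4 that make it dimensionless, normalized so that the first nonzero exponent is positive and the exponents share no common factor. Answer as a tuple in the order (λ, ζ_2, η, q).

M: e_1·(-2) + e_2·(-1) + e_3·(-2) + e_4·(1) = 0
L: e_1·(0) + e_2·(2) + e_3·(1) + e_4·(0) = 0
T: e_1·(1) + e_2·(-2) + e_3·(1) + e_4·(-3) = 0
Solving this homogeneous linear system for the smallest-integer solution (first nonzero entry positive) gives (1, 1, -2, -1).

(1, 1, -2, -1)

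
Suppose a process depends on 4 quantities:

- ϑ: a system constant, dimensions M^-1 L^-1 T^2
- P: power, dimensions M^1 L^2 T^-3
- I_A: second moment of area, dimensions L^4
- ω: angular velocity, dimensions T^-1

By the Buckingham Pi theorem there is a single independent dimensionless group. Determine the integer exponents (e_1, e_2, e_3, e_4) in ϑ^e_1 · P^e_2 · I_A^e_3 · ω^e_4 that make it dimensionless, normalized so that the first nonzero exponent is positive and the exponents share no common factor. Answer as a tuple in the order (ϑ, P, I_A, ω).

M: e_1·(-1) + e_2·(1) + e_3·(0) + e_4·(0) = 0
L: e_1·(-1) + e_2·(2) + e_3·(4) + e_4·(0) = 0
T: e_1·(2) + e_2·(-3) + e_3·(0) + e_4·(-1) = 0
Solving this homogeneous linear system for the smallest-integer solution (first nonzero entry positive) gives (4, 4, -1, -4).

(4, 4, -1, -4)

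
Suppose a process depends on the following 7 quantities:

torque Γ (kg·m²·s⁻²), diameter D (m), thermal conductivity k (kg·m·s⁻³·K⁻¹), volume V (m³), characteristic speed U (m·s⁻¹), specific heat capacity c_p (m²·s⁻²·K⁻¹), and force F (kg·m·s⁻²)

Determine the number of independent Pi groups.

There are 7 variables and 4 base dimensions (M, L, T, Θ).
The dimension matrix has rank 4.
Independent dimensionless groups: 7 − 4 = 3.

3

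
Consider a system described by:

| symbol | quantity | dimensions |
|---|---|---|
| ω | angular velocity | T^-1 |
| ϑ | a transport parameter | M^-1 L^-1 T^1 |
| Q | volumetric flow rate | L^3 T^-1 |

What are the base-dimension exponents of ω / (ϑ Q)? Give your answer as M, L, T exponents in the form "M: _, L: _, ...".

Collect each base-dimension exponent across the product:
  M: (0) − (-1) − (0) = 1
  L: (0) − (-1) − (3) = -2
  T: (-1) − (1) − (-1) = -1
So the dimensions are [M L⁻² T⁻¹].

M: 1, L: -2, T: -1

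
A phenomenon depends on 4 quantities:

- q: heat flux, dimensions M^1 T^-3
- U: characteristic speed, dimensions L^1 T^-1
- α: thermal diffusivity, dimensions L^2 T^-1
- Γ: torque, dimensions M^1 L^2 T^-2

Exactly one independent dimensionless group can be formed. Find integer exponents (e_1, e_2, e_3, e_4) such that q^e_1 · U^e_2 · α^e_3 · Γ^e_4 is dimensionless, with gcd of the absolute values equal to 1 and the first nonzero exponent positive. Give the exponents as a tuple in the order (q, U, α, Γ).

(1, -4, 3, -1)

M: e_1·(1) + e_2·(0) + e_3·(0) + e_4·(1) = 0
L: e_1·(0) + e_2·(1) + e_3·(2) + e_4·(2) = 0
T: e_1·(-3) + e_2·(-1) + e_3·(-1) + e_4·(-2) = 0
Solving this homogeneous linear system for the smallest-integer solution (first nonzero entry positive) gives (1, -4, 3, -1).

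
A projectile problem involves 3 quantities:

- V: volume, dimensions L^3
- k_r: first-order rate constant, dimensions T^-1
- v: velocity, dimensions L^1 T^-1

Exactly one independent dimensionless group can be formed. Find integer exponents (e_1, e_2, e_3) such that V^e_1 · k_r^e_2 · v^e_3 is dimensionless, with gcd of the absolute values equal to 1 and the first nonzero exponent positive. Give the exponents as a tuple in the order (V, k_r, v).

L: e_1·(3) + e_2·(0) + e_3·(1) = 0
T: e_1·(0) + e_2·(-1) + e_3·(-1) = 0
Solving this homogeneous linear system for the smallest-integer solution (first nonzero entry positive) gives (1, 3, -3).

(1, 3, -3)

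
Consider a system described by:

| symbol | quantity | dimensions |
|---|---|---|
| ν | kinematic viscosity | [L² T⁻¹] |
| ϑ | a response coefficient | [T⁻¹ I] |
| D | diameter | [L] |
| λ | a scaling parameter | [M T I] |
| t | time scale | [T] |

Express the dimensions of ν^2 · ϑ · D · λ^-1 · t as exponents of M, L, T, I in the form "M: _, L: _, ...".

Collect each base-dimension exponent across the product:
  M: 2·(0) + (0) + (0) − (1) + (0) = -1
  L: 2·(2) + (0) + (1) − (0) + (0) = 5
  T: 2·(-1) + (-1) + (0) − (1) + (1) = -3
  I: 2·(0) + (1) + (0) − (1) + (0) = 0
So the dimensions are [M⁻¹ L⁵ T⁻³].

M: -1, L: 5, T: -3, I: 0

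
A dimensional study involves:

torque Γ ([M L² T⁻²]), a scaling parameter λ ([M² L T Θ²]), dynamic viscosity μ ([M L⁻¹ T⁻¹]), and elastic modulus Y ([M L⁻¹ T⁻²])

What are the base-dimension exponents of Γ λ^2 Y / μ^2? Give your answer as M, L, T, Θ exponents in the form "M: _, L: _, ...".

M: 4, L: 5, T: 0, Θ: 4

Collect each base-dimension exponent across the product:
  M: (1) + 2·(2) − 2·(1) + (1) = 4
  L: (2) + 2·(1) − 2·(-1) + (-1) = 5
  T: (-2) + 2·(1) − 2·(-1) + (-2) = 0
  Θ: (0) + 2·(2) − 2·(0) + (0) = 4
So the dimensions are [M⁴ L⁵ Θ⁴].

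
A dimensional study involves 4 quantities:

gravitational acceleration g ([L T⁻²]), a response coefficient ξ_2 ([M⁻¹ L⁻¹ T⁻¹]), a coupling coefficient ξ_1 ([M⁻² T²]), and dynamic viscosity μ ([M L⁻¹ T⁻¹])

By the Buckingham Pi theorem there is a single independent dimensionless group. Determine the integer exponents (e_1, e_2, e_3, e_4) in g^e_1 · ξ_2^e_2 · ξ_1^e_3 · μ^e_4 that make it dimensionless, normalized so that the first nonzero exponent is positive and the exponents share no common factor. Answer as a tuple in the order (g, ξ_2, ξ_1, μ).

M: e_1·(0) + e_2·(-1) + e_3·(-2) + e_4·(1) = 0
L: e_1·(1) + e_2·(-1) + e_3·(0) + e_4·(-1) = 0
T: e_1·(-2) + e_2·(-1) + e_3·(2) + e_4·(-1) = 0
Solving this homogeneous linear system for the smallest-integer solution (first nonzero entry positive) gives (2, -2, 3, 4).

(2, -2, 3, 4)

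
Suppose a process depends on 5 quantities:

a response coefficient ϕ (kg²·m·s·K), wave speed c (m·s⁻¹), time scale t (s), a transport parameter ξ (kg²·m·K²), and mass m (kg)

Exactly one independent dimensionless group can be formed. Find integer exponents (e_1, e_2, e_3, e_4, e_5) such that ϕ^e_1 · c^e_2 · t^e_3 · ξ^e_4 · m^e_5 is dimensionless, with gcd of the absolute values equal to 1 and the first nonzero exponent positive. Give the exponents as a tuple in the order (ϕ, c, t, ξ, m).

(2, -1, -3, -1, -2)

M: e_1·(2) + e_2·(0) + e_3·(0) + e_4·(2) + e_5·(1) = 0
L: e_1·(1) + e_2·(1) + e_3·(0) + e_4·(1) + e_5·(0) = 0
T: e_1·(1) + e_2·(-1) + e_3·(1) + e_4·(0) + e_5·(0) = 0
Θ: e_1·(1) + e_2·(0) + e_3·(0) + e_4·(2) + e_5·(0) = 0
Solving this homogeneous linear system for the smallest-integer solution (first nonzero entry positive) gives (2, -1, -3, -1, -2).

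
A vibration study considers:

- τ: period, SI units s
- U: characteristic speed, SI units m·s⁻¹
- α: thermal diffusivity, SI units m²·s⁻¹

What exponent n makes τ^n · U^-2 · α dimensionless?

Balance the T exponent: (1)·n from τ, plus −2·(-1) + (-1) = 1 from the rest, must sum to zero.
n + 1 = 0, so n = -1.

-1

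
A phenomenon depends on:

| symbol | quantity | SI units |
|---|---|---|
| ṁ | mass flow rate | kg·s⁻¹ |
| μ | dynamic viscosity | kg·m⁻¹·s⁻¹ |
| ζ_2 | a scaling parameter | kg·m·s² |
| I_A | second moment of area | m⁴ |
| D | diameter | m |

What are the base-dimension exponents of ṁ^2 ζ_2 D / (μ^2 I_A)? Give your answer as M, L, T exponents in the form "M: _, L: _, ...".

Collect each base-dimension exponent across the product:
  M: 2·(1) − 2·(1) + (1) − (0) + (0) = 1
  L: 2·(0) − 2·(-1) + (1) − (4) + (1) = 0
  T: 2·(-1) − 2·(-1) + (2) − (0) + (0) = 2
So the dimensions are [M T²].

M: 1, L: 0, T: 2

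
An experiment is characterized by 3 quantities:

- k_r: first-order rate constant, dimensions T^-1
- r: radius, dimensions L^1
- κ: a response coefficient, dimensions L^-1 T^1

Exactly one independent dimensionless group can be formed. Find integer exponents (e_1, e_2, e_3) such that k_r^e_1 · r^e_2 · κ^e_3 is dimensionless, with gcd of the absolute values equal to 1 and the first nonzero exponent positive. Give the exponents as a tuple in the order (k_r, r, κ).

(1, 1, 1)

L: e_1·(0) + e_2·(1) + e_3·(-1) = 0
T: e_1·(-1) + e_2·(0) + e_3·(1) = 0
Solving this homogeneous linear system for the smallest-integer solution (first nonzero entry positive) gives (1, 1, 1).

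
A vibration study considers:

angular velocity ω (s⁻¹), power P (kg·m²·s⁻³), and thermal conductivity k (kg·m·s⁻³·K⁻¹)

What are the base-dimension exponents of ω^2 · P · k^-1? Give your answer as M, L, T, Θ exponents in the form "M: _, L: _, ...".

M: 0, L: 1, T: -2, Θ: 1

Collect each base-dimension exponent across the product:
  M: 2·(0) + (1) − (1) = 0
  L: 2·(0) + (2) − (1) = 1
  T: 2·(-1) + (-3) − (-3) = -2
  Θ: 2·(0) + (0) − (-1) = 1
So the dimensions are [L T⁻² Θ].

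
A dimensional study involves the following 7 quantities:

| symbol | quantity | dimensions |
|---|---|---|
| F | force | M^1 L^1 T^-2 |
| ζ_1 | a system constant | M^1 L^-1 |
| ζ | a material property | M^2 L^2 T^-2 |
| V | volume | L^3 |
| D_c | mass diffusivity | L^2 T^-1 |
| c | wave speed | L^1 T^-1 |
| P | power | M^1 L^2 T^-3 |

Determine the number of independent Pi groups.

There are 7 variables and 3 base dimensions (M, L, T).
The dimension matrix has rank 3.
Independent dimensionless groups: 7 − 3 = 4.

4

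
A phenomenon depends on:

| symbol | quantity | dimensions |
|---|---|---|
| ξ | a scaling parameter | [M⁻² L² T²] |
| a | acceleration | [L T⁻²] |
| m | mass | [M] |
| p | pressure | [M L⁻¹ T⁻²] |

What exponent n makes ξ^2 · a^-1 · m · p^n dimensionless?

3

Balance the M exponent: (1)·n from p, plus 2·(-2) − (0) + (1) = -3 from the rest, must sum to zero.
n − 3 = 0, so n = 3.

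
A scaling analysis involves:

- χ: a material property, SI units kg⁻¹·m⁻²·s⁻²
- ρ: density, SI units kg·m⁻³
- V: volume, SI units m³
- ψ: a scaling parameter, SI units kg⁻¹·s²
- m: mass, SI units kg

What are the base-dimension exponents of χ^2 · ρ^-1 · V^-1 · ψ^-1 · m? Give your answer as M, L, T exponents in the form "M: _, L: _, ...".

M: -1, L: -4, T: -6

Collect each base-dimension exponent across the product:
  M: 2·(-1) − (1) − (0) − (-1) + (1) = -1
  L: 2·(-2) − (-3) − (3) − (0) + (0) = -4
  T: 2·(-2) − (0) − (0) − (2) + (0) = -6
So the dimensions are [M⁻¹ L⁻⁴ T⁻⁶].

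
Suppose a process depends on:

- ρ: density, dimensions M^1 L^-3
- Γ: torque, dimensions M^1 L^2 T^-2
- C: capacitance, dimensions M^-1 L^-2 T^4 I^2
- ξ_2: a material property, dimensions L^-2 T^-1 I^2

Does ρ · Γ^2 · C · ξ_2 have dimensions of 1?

Sum the exponent of each base dimension across the product:
  M: [ρ]_M + 2·[Γ]_M + [C]_M + [ξ_2]_M = (1) + 2·(1) + (-1) + (0) = 2
  L: [ρ]_L + 2·[Γ]_L + [C]_L + [ξ_2]_L = (-3) + 2·(2) + (-2) + (-2) = -3
  T: [ρ]_T + 2·[Γ]_T + [C]_T + [ξ_2]_T = (0) + 2·(-2) + (4) + (-1) = -1
  I: [ρ]_I + 2·[Γ]_I + [C]_I + [ξ_2]_I = (0) + 2·(0) + (2) + (2) = 4
Net dimensions [M² L⁻³ T⁻¹ I⁴] ≠ [1] — not dimensionless.

no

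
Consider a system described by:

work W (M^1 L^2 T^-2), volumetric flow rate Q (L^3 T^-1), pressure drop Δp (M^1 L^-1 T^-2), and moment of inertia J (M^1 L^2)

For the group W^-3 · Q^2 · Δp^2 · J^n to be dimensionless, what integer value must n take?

Balance the M exponent: (1)·n from J, plus −3·(1) + 2·(0) + 2·(1) = -1 from the rest, must sum to zero.
n − 1 = 0, so n = 1.

1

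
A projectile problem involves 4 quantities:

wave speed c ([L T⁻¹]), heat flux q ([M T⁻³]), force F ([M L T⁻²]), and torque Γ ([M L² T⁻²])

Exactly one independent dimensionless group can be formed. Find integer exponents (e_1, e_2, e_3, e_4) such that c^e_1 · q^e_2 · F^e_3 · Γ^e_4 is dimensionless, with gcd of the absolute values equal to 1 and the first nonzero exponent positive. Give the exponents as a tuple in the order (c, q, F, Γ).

(1, -1, 3, -2)

M: e_1·(0) + e_2·(1) + e_3·(1) + e_4·(1) = 0
L: e_1·(1) + e_2·(0) + e_3·(1) + e_4·(2) = 0
T: e_1·(-1) + e_2·(-3) + e_3·(-2) + e_4·(-2) = 0
Solving this homogeneous linear system for the smallest-integer solution (first nonzero entry positive) gives (1, -1, 3, -2).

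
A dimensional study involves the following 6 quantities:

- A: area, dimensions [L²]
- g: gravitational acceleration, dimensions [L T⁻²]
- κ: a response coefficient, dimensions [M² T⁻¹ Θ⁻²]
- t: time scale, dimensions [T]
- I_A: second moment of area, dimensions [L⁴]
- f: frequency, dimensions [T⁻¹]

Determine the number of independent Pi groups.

There are 6 variables and 4 base dimensions (M, L, T, Θ).
The dimension matrix has rank 3 (less than 4: the dimension vectors are linearly dependent).
Independent dimensionless groups: 6 − 3 = 3.

3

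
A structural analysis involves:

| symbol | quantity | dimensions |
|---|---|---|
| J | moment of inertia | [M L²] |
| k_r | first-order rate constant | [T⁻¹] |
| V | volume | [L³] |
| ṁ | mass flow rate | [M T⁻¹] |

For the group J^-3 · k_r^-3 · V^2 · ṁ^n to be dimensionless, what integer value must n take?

3

Balance the M exponent: (1)·n from ṁ, plus −3·(1) − 3·(0) + 2·(0) = -3 from the rest, must sum to zero.
n − 3 = 0, so n = 3.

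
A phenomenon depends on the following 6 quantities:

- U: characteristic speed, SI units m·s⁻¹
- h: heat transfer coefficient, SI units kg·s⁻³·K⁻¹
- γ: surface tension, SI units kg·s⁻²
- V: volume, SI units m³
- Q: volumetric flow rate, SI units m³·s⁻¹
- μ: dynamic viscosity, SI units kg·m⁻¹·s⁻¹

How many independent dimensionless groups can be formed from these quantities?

There are 6 variables and 4 base dimensions (M, L, T, Θ).
The dimension matrix has rank 4.
Independent dimensionless groups: 6 − 4 = 2.

2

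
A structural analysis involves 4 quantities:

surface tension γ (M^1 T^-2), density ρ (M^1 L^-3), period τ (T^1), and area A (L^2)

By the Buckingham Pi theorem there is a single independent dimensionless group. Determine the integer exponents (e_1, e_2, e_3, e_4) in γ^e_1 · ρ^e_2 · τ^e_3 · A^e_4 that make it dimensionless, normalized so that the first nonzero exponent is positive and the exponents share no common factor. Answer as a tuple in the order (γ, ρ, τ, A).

(2, -2, 4, -3)

M: e_1·(1) + e_2·(1) + e_3·(0) + e_4·(0) = 0
L: e_1·(0) + e_2·(-3) + e_3·(0) + e_4·(2) = 0
T: e_1·(-2) + e_2·(0) + e_3·(1) + e_4·(0) = 0
Solving this homogeneous linear system for the smallest-integer solution (first nonzero entry positive) gives (2, -2, 4, -3).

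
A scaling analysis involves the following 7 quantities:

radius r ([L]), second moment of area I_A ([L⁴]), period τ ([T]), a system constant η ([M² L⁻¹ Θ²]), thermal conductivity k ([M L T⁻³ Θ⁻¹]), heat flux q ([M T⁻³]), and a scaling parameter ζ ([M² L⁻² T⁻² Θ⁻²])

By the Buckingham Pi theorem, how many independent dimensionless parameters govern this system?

There are 7 variables and 4 base dimensions (M, L, T, Θ).
The dimension matrix has rank 4.
Independent dimensionless groups: 7 − 4 = 3.

3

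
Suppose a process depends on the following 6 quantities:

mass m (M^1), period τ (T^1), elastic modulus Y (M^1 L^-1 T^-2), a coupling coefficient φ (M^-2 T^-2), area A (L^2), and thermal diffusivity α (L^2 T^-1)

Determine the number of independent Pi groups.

There are 6 variables and 3 base dimensions (M, L, T).
The dimension matrix has rank 3.
Independent dimensionless groups: 6 − 3 = 3.

3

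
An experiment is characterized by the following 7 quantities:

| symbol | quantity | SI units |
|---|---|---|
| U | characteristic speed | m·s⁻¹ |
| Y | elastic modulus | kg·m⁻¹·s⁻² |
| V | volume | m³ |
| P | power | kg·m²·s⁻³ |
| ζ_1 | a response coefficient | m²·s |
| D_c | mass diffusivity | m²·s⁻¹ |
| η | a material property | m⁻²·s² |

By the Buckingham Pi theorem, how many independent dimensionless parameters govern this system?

There are 7 variables and 3 base dimensions (M, L, T).
The dimension matrix has rank 3.
Independent dimensionless groups: 7 − 3 = 4.

4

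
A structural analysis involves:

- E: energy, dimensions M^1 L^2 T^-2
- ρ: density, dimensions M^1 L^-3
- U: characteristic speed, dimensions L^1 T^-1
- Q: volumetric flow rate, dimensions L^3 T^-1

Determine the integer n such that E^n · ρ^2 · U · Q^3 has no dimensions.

Balance the M exponent: (1)·n from E, plus 2·(1) + (0) + 3·(0) = 2 from the rest, must sum to zero.
n + 2 = 0, so n = -2.

-2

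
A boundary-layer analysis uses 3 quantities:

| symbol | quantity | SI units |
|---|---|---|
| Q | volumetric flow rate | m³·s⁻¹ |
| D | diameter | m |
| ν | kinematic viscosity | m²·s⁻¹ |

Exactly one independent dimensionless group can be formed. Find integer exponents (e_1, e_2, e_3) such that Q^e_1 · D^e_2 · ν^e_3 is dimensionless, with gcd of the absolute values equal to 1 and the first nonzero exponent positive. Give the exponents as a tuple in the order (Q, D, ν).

L: e_1·(3) + e_2·(1) + e_3·(2) = 0
T: e_1·(-1) + e_2·(0) + e_3·(-1) = 0
Solving this homogeneous linear system for the smallest-integer solution (first nonzero entry positive) gives (1, -1, -1).

(1, -1, -1)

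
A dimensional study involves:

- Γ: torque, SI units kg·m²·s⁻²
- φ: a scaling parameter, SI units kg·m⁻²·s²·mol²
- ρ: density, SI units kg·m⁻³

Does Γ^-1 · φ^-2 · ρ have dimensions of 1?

no

Sum the exponent of each base dimension across the product:
  M: −[Γ]_M − 2·[φ]_M + [ρ]_M = −(1) − 2·(1) + (1) = -2
  L: −[Γ]_L − 2·[φ]_L + [ρ]_L = −(2) − 2·(-2) + (-3) = -1
  T: −[Γ]_T − 2·[φ]_T + [ρ]_T = −(-2) − 2·(2) + (0) = -2
  N: −[Γ]_N − 2·[φ]_N + [ρ]_N = −(0) − 2·(2) + (0) = -4
Net dimensions [M⁻² L⁻¹ T⁻² N⁻⁴] ≠ [1] — not dimensionless.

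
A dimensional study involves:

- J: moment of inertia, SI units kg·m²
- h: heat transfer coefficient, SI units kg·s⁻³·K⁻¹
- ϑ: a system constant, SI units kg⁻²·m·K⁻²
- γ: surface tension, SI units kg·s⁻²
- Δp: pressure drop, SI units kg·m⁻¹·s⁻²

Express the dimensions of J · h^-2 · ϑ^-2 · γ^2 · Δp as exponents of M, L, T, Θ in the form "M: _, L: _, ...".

Collect each base-dimension exponent across the product:
  M: (1) − 2·(1) − 2·(-2) + 2·(1) + (1) = 6
  L: (2) − 2·(0) − 2·(1) + 2·(0) + (-1) = -1
  T: (0) − 2·(-3) − 2·(0) + 2·(-2) + (-2) = 0
  Θ: (0) − 2·(-1) − 2·(-2) + 2·(0) + (0) = 6
So the dimensions are [M⁶ L⁻¹ Θ⁶].

M: 6, L: -1, T: 0, Θ: 6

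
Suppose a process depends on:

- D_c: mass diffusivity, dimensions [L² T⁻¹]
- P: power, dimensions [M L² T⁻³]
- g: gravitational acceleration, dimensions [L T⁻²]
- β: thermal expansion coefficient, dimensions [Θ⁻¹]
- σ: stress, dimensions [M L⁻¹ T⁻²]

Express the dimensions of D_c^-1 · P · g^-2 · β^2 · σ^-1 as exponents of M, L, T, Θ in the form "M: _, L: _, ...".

M: 0, L: -1, T: 4, Θ: -2

Collect each base-dimension exponent across the product:
  M: −(0) + (1) − 2·(0) + 2·(0) − (1) = 0
  L: −(2) + (2) − 2·(1) + 2·(0) − (-1) = -1
  T: −(-1) + (-3) − 2·(-2) + 2·(0) − (-2) = 4
  Θ: −(0) + (0) − 2·(0) + 2·(-1) − (0) = -2
So the dimensions are [L⁻¹ T⁴ Θ⁻²].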